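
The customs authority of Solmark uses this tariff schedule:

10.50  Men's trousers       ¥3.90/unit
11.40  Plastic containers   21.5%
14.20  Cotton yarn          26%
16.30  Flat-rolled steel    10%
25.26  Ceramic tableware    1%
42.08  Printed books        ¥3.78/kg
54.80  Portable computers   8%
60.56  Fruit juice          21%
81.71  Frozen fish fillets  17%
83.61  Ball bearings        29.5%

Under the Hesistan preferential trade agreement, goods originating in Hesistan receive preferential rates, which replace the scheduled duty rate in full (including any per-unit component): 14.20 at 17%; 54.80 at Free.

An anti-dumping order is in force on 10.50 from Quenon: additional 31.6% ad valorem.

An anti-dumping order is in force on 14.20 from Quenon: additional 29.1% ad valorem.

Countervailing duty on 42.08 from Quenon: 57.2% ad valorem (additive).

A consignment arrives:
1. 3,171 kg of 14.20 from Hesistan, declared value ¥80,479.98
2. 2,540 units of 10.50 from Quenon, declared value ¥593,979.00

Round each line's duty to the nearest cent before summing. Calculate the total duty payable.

¥211,284.96

Line 1 (14.20, Hesistan, 3,171 kg, ¥80,479.98):
Base rate for 14.20 is 26%.
Origin Hesistan qualifies under the Solmark–Hesistan agreement and 14.20 is covered: preferential rate 17% applies instead.
The additional-duty order on 14.20 targets Quenon, not Hesistan; it does not apply.
Duty = ¥80,479.98 × 17% = ¥13,681.60.
Line 2 (10.50, Quenon, 2,540 units, ¥593,979.00):
Base rate for 10.50 is ¥3.90/unit.
Additional duty on 10.50 from Quenon: +31.6% ad valorem. Applied ad valorem rate = 31.6%.
Duty = ¥593,979.00 × 31.6% + 2,540 × ¥3.90 = ¥197,603.36.
Total = ¥13,681.60 + ¥197,603.36 = ¥211,284.96.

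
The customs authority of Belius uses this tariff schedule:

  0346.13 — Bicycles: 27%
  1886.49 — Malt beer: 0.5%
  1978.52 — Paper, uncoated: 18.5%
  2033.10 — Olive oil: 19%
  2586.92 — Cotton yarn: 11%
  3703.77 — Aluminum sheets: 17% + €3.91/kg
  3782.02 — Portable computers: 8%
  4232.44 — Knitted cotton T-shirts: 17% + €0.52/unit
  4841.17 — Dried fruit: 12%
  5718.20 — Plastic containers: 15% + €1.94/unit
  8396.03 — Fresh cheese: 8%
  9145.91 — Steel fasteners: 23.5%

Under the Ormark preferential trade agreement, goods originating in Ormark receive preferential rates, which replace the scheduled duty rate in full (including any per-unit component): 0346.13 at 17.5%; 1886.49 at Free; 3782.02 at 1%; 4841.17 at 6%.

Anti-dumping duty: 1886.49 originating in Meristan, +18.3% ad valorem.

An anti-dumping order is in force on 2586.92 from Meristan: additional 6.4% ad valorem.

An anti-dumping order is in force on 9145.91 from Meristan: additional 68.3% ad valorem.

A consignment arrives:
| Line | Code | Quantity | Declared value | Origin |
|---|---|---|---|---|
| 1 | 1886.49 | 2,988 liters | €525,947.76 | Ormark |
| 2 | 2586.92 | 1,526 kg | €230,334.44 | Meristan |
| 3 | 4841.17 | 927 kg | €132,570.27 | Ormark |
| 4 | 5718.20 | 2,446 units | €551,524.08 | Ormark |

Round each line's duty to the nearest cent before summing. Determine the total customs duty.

Line 1 (1886.49, Ormark, 2,988 liters, €525,947.76):
Base rate for 1886.49 is 0.5%.
Origin Ormark qualifies under the Belius–Ormark agreement and 1886.49 is covered: preferential rate Free applies instead.
The additional-duty order on 1886.49 targets Meristan, not Ormark; it does not apply.
Duty = €525,947.76 × 0% = €0.00.
Line 2 (2586.92, Meristan, 1,526 kg, €230,334.44):
Base rate for 2586.92 is 11%.
Additional duty on 2586.92 from Meristan: +6.4%. Applied ad valorem rate: 11% + 6.4% = 17.4%.
Duty = €230,334.44 × 17.4% = €40,078.19.
Line 3 (4841.17, Ormark, 927 kg, €132,570.27):
Base rate for 4841.17 is 12%.
Origin Ormark qualifies under the Belius–Ormark agreement and 4841.17 is covered: preferential rate 6% applies instead.
Duty = €132,570.27 × 6% = €7,954.22.
Line 4 (5718.20, Ormark, 2,446 units, €551,524.08):
Base rate for 5718.20 is 15% + €1.94/unit.
Origin Ormark is the FTA partner but 5718.20 is not on the preference list; base rate stands.
Duty = €551,524.08 × 15% + 2,446 × €1.94 = €87,473.85.
Total = €0.00 + €40,078.19 + €7,954.22 + €87,473.85 = €135,506.26.

€135,506.26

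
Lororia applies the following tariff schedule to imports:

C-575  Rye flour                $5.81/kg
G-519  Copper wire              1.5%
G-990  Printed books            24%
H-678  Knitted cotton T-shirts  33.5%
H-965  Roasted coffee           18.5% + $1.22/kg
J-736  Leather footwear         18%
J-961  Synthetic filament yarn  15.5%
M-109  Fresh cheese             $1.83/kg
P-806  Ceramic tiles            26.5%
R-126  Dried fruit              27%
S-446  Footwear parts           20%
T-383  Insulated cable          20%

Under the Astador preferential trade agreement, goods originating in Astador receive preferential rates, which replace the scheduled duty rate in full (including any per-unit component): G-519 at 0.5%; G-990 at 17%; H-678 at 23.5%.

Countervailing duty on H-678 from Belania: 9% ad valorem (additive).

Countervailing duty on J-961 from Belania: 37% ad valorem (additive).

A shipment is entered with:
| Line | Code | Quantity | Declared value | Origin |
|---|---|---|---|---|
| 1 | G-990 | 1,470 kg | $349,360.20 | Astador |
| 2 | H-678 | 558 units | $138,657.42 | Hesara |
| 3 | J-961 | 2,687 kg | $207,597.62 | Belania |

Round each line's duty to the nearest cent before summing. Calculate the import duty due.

$214,830.22

Line 1 (G-990, Astador, 1,470 kg, $349,360.20):
Base rate for G-990 is 24%.
Origin Astador qualifies under the Lororia–Astador agreement and G-990 is covered: preferential rate 17% applies instead.
Duty = $349,360.20 × 17% = $59,391.23.
Line 2 (H-678, Hesara, 558 units, $138,657.42):
Base rate for H-678 is 33.5%.
H-678 has an FTA preferential rate, but origin Hesara is not Astador; base rate stands.
The additional-duty order on H-678 targets Belania, not Hesara; it does not apply.
Duty = $138,657.42 × 33.5% = $46,450.24.
Line 3 (J-961, Belania, 2,687 kg, $207,597.62):
Base rate for J-961 is 15.5%.
Additional duty on J-961 from Belania: +37%. Applied ad valorem rate: 15.5% + 37% = 52.5%.
Duty = $207,597.62 × 52.5% = $108,988.75.
Total = $59,391.23 + $46,450.24 + $108,988.75 = $214,830.22.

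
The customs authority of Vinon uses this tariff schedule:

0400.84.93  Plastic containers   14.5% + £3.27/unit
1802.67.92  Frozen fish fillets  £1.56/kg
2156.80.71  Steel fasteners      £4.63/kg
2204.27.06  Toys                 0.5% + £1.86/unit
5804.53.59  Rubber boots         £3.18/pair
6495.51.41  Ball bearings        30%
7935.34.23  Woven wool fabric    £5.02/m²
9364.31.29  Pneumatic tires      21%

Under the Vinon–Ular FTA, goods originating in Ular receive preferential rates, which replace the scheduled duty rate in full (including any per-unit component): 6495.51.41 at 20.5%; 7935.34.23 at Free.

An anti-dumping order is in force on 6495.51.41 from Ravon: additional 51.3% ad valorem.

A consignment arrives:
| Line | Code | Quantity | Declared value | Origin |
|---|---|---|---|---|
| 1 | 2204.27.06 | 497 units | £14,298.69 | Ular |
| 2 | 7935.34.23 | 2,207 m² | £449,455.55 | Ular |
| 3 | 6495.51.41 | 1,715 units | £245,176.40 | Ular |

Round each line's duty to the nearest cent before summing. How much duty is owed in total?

Line 1 (2204.27.06, Ular, 497 units, £14,298.69):
Base rate for 2204.27.06 is 0.5% + £1.86/unit.
Origin Ular is the FTA partner but 2204.27.06 is not on the preference list; base rate stands.
Duty = £14,298.69 × 0.5% + 497 × £1.86 = £995.91.
Line 2 (7935.34.23, Ular, 2,207 m², £449,455.55):
Base rate for 7935.34.23 is £5.02/m².
Origin Ular qualifies under the Vinon–Ular agreement and 7935.34.23 is covered: preferential rate Free applies instead.
Duty = £449,455.55 × 0% = £0.00.
Line 3 (6495.51.41, Ular, 1,715 units, £245,176.40):
Base rate for 6495.51.41 is 30%.
Origin Ular qualifies under the Vinon–Ular agreement and 6495.51.41 is covered: preferential rate 20.5% applies instead.
The additional-duty order on 6495.51.41 targets Ravon, not Ular; it does not apply.
Duty = £245,176.40 × 20.5% = £50,261.16.
Total = £995.91 + £0.00 + £50,261.16 = £51,257.07.

£51,257.07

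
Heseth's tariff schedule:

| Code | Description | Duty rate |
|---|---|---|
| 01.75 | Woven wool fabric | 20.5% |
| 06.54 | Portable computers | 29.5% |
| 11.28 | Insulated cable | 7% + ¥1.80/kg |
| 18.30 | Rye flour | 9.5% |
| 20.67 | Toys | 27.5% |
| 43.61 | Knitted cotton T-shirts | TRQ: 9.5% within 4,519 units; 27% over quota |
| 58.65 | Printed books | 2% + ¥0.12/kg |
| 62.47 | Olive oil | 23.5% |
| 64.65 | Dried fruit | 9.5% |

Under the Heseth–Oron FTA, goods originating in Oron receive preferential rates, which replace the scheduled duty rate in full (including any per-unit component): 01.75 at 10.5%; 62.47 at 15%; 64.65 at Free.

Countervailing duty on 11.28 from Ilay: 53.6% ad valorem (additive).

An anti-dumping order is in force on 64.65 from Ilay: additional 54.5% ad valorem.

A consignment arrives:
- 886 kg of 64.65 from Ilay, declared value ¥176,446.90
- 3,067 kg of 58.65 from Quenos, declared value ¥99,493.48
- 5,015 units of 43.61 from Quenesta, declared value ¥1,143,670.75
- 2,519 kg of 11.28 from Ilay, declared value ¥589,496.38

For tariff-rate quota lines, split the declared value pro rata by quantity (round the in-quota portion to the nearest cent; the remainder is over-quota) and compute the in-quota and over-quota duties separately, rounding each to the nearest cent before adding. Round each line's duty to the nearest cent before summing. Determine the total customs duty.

Line 1 (64.65, Ilay, 886 kg, ¥176,446.90):
Base rate for 64.65 is 9.5%.
64.65 has an FTA preferential rate, but origin Ilay is not Oron; base rate stands.
Additional duty on 64.65 from Ilay: +54.5%. Applied ad valorem rate: 9.5% + 54.5% = 64%.
Duty = ¥176,446.90 × 64% = ¥112,926.02.
Line 2 (58.65, Quenos, 3,067 kg, ¥99,493.48):
Base rate for 58.65 is 2% + ¥0.12/kg.
Duty = ¥99,493.48 × 2% + 3,067 × ¥0.12 = ¥2,357.91.
Line 3 (43.61, Quenesta, 5,015 units, ¥1,143,670.75):
Code 43.61 is under a tariff-rate quota (threshold 4,519 units). In-quota: 4,519 units at 9.5%; over-quota: 496 units at 27%.
Pro-rata value split: in-quota = ¥1,143,670.75 × 4,519/5,015 = ¥1,030,557.95; over-quota = ¥1,143,670.75 − ¥1,030,557.95 = ¥113,112.80.
In-quota duty = ¥1,030,557.95 × 9.5% = ¥97,903.01. Over-quota duty = ¥113,112.80 × 27% = ¥30,540.46.
Line duty = ¥97,903.01 + ¥30,540.46 = ¥128,443.47.
Line 4 (11.28, Ilay, 2,519 kg, ¥589,496.38):
Base rate for 11.28 is 7% + ¥1.80/kg.
Additional duty on 11.28 from Ilay: +53.6%. Applied ad valorem rate: 7% + 53.6% = 60.6%.
Duty = ¥589,496.38 × 60.6% + 2,519 × ¥1.80 = ¥361,769.01.
Total = ¥112,926.02 + ¥2,357.91 + ¥128,443.47 + ¥361,769.01 = ¥605,496.41.

¥605,496.41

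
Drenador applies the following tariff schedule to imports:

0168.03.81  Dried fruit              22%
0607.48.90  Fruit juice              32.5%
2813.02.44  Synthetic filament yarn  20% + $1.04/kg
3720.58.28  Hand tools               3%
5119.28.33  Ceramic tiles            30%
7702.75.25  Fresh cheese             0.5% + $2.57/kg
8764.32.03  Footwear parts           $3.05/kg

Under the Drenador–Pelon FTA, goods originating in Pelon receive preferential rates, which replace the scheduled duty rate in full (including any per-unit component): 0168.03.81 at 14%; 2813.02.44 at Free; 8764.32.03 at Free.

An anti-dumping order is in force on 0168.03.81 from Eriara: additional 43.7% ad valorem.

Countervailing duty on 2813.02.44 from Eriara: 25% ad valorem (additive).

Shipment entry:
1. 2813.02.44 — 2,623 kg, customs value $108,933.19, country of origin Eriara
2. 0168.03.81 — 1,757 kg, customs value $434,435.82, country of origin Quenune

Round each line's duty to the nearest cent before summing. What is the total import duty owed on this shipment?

$147,323.74

Line 1 (2813.02.44, Eriara, 2,623 kg, $108,933.19):
Base rate for 2813.02.44 is 20% + $1.04/kg.
2813.02.44 has an FTA preferential rate, but origin Eriara is not Pelon; base rate stands.
Additional duty on 2813.02.44 from Eriara: +25%. Applied ad valorem rate: 20% + 25% = 45%.
Duty = $108,933.19 × 45% + 2,623 × $1.04 = $51,747.86.
Line 2 (0168.03.81, Quenune, 1,757 kg, $434,435.82):
Base rate for 0168.03.81 is 22%.
0168.03.81 has an FTA preferential rate, but origin Quenune is not Pelon; base rate stands.
The additional-duty order on 0168.03.81 targets Eriara, not Quenune; it does not apply.
Duty = $434,435.82 × 22% = $95,575.88.
Total = $51,747.86 + $95,575.88 = $147,323.74.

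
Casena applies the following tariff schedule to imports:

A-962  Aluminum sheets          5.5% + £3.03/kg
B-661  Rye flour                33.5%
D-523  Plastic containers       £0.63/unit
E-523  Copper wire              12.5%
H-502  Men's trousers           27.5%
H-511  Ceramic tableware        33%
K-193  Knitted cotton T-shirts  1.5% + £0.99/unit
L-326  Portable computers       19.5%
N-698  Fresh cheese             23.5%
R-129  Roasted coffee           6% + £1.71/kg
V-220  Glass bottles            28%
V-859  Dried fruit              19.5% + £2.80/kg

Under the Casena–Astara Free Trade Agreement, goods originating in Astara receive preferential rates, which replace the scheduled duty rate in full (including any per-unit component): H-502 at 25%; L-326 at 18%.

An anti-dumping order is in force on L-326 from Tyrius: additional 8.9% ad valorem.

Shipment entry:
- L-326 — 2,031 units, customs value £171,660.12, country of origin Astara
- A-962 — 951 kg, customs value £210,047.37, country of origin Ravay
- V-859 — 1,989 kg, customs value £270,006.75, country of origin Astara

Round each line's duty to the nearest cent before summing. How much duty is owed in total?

Line 1 (L-326, Astara, 2,031 units, £171,660.12):
Base rate for L-326 is 19.5%.
Origin Astara qualifies under the Casena–Astara agreement and L-326 is covered: preferential rate 18% applies instead.
The additional-duty order on L-326 targets Tyrius, not Astara; it does not apply.
Duty = £171,660.12 × 18% = £30,898.82.
Line 2 (A-962, Ravay, 951 kg, £210,047.37):
Base rate for A-962 is 5.5% + £3.03/kg.
Duty = £210,047.37 × 5.5% + 951 × £3.03 = £14,434.14.
Line 3 (V-859, Astara, 1,989 kg, £270,006.75):
Base rate for V-859 is 19.5% + £2.80/kg.
Origin Astara is the FTA partner but V-859 is not on the preference list; base rate stands.
Duty = £270,006.75 × 19.5% + 1,989 × £2.80 = £58,220.52.
Total = £30,898.82 + £14,434.14 + £58,220.52 = £103,553.48.

£103,553.48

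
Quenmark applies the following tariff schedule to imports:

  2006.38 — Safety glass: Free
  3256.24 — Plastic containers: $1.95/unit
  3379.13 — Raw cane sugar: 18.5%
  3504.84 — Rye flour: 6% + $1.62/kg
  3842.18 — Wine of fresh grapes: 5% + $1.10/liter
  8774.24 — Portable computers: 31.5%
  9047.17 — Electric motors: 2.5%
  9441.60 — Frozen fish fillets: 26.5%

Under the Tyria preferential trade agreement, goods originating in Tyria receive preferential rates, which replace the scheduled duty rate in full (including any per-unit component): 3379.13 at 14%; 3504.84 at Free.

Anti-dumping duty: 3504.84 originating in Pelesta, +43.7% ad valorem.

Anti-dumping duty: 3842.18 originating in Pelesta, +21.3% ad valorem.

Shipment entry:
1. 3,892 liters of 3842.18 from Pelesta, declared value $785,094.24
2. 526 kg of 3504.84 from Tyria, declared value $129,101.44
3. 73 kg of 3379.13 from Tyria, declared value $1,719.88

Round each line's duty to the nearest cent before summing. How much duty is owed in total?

Line 1 (3842.18, Pelesta, 3,892 liters, $785,094.24):
Base rate for 3842.18 is 5% + $1.10/liter.
Additional duty on 3842.18 from Pelesta: +21.3%. Applied ad valorem rate: 5% + 21.3% = 26.3%.
Duty = $785,094.24 × 26.3% + 3,892 × $1.10 = $210,760.99.
Line 2 (3504.84, Tyria, 526 kg, $129,101.44):
Base rate for 3504.84 is 6% + $1.62/kg.
Origin Tyria qualifies under the Quenmark–Tyria agreement and 3504.84 is covered: preferential rate Free applies instead.
The additional-duty order on 3504.84 targets Pelesta, not Tyria; it does not apply.
Duty = $129,101.44 × 0% = $0.00.
Line 3 (3379.13, Tyria, 73 kg, $1,719.88):
Base rate for 3379.13 is 18.5%.
Origin Tyria qualifies under the Quenmark–Tyria agreement and 3379.13 is covered: preferential rate 14% applies instead.
Duty = $1,719.88 × 14% = $240.78.
Total = $210,760.99 + $0.00 + $240.78 = $211,001.77.

$211,001.77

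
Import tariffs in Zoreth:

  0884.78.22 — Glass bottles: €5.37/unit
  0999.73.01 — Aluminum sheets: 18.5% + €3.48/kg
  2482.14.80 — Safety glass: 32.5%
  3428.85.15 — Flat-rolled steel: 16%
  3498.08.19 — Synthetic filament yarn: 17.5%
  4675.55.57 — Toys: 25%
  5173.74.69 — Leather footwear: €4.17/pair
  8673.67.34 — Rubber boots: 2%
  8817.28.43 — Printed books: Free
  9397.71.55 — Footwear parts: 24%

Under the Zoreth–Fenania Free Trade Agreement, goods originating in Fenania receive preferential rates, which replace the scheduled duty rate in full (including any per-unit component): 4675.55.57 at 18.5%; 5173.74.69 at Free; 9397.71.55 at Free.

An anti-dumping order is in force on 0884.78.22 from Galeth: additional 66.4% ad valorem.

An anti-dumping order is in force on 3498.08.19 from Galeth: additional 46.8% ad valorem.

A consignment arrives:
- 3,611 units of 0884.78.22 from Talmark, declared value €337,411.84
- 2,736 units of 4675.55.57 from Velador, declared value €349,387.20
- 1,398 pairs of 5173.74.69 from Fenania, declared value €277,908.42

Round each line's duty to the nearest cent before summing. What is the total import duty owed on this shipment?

€106,737.87

Line 1 (0884.78.22, Talmark, 3,611 units, €337,411.84):
Base rate for 0884.78.22 is €5.37/unit.
The additional-duty order on 0884.78.22 targets Galeth, not Talmark; it does not apply.
Duty = 3,611 × €5.37 = €19,391.07.
Line 2 (4675.55.57, Velador, 2,736 units, €349,387.20):
Base rate for 4675.55.57 is 25%.
4675.55.57 has an FTA preferential rate, but origin Velador is not Fenania; base rate stands.
Duty = €349,387.20 × 25% = €87,346.80.
Line 3 (5173.74.69, Fenania, 1,398 pairs, €277,908.42):
Base rate for 5173.74.69 is €4.17/pair.
Origin Fenania qualifies under the Zoreth–Fenania agreement and 5173.74.69 is covered: preferential rate Free applies instead.
Duty = €277,908.42 × 0% = €0.00.
Total = €19,391.07 + €87,346.80 + €0.00 = €106,737.87.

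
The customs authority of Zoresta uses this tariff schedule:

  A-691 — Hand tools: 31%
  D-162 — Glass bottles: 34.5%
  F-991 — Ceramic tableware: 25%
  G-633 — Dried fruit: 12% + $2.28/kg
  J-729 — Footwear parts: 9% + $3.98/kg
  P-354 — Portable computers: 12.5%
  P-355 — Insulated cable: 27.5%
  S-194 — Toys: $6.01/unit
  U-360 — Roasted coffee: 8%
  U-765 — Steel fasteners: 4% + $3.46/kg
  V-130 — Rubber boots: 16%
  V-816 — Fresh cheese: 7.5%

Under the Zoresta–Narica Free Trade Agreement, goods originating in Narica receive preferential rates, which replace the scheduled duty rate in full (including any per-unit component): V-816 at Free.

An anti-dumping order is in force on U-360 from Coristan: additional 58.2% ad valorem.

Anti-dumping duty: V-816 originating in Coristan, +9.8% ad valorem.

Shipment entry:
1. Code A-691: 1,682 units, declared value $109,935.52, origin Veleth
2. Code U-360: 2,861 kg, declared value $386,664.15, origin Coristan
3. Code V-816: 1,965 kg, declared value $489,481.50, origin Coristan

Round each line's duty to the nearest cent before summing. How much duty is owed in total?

Line 1 (A-691, Veleth, 1,682 units, $109,935.52):
Base rate for A-691 is 31%.
Duty = $109,935.52 × 31% = $34,080.01.
Line 2 (U-360, Coristan, 2,861 kg, $386,664.15):
Base rate for U-360 is 8%.
Additional duty on U-360 from Coristan: +58.2%. Applied ad valorem rate: 8% + 58.2% = 66.2%.
Duty = $386,664.15 × 66.2% = $255,971.67.
Line 3 (V-816, Coristan, 1,965 kg, $489,481.50):
Base rate for V-816 is 7.5%.
V-816 has an FTA preferential rate, but origin Coristan is not Narica; base rate stands.
Additional duty on V-816 from Coristan: +9.8%. Applied ad valorem rate: 7.5% + 9.8% = 17.3%.
Duty = $489,481.50 × 17.3% = $84,680.30.
Total = $34,080.01 + $255,971.67 + $84,680.30 = $374,731.98.

$374,731.98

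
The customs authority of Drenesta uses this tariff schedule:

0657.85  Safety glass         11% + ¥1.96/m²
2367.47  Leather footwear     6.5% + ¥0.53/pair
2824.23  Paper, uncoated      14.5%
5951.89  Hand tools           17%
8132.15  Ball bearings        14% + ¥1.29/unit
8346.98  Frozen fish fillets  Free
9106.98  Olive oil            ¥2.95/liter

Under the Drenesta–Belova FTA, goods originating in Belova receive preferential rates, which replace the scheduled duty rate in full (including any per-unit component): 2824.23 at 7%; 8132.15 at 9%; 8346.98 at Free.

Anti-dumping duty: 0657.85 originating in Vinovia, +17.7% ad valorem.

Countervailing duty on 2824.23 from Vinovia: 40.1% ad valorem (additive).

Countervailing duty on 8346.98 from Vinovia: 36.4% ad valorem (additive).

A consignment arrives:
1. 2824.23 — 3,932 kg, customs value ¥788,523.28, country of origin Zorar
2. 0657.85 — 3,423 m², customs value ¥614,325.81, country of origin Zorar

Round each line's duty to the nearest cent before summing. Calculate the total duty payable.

¥188,620.80

Line 1 (2824.23, Zorar, 3,932 kg, ¥788,523.28):
Base rate for 2824.23 is 14.5%.
2824.23 has an FTA preferential rate, but origin Zorar is not Belova; base rate stands.
The additional-duty order on 2824.23 targets Vinovia, not Zorar; it does not apply.
Duty = ¥788,523.28 × 14.5% = ¥114,335.88.
Line 2 (0657.85, Zorar, 3,423 m², ¥614,325.81):
Base rate for 0657.85 is 11% + ¥1.96/m².
The additional-duty order on 0657.85 targets Vinovia, not Zorar; it does not apply.
Duty = ¥614,325.81 × 11% + 3,423 × ¥1.96 = ¥74,284.92.
Total = ¥114,335.88 + ¥74,284.92 = ¥188,620.80.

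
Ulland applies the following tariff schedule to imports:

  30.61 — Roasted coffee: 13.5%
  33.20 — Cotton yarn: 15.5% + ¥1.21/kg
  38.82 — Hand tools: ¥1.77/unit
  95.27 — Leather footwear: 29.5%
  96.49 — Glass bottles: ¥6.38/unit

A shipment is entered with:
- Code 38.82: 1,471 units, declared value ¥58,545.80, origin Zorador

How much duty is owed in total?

Line 1 (38.82, Zorador, 1,471 units, ¥58,545.80):
Base rate for 38.82 is ¥1.77/unit.
Duty = 1,471 × ¥1.77 = ¥2,603.67.

¥2,603.67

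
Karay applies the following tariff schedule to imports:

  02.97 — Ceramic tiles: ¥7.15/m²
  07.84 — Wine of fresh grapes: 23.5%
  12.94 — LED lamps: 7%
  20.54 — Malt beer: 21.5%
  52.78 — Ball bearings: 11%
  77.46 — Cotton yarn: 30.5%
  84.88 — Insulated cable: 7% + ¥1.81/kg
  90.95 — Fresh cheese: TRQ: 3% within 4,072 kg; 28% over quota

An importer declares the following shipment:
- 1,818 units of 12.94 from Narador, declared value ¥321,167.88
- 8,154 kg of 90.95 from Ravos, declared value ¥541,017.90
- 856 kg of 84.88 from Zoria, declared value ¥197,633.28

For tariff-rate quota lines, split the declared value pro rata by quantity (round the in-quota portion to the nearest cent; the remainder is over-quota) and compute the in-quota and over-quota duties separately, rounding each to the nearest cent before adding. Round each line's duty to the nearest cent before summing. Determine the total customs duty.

Line 1 (12.94, Narador, 1,818 units, ¥321,167.88):
Base rate for 12.94 is 7%.
Duty = ¥321,167.88 × 7% = ¥22,481.75.
Line 2 (90.95, Ravos, 8,154 kg, ¥541,017.90):
Code 90.95 is under a tariff-rate quota (threshold 4,072 kg). In-quota: 4,072 kg at 3%; over-quota: 4,082 kg at 28%.
Pro-rata value split: in-quota = ¥541,017.90 × 4,072/8,154 = ¥270,177.20; over-quota = ¥541,017.90 − ¥270,177.20 = ¥270,840.70.
In-quota duty = ¥270,177.20 × 3% = ¥8,105.32. Over-quota duty = ¥270,840.70 × 28% = ¥75,835.40.
Line duty = ¥8,105.32 + ¥75,835.40 = ¥83,940.72.
Line 3 (84.88, Zoria, 856 kg, ¥197,633.28):
Base rate for 84.88 is 7% + ¥1.81/kg.
Duty = ¥197,633.28 × 7% + 856 × ¥1.81 = ¥15,383.69.
Total = ¥22,481.75 + ¥83,940.72 + ¥15,383.69 = ¥121,806.16.

¥121,806.16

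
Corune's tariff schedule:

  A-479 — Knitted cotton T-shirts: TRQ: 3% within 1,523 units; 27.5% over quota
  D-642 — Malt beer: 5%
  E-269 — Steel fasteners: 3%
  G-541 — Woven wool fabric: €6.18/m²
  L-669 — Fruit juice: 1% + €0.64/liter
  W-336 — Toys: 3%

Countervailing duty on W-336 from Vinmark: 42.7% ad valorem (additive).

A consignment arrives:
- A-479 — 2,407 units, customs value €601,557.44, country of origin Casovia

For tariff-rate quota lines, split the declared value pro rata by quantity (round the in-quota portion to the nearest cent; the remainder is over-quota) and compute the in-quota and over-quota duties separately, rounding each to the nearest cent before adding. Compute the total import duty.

Line 1 (A-479, Casovia, 2,407 units, €601,557.44):
Code A-479 is under a tariff-rate quota (threshold 1,523 units). In-quota: 1,523 units at 3%; over-quota: 884 units at 27.5%.
Pro-rata value split: in-quota = €601,557.44 × 1,523/2,407 = €380,628.16; over-quota = €601,557.44 − €380,628.16 = €220,929.28.
In-quota duty = €380,628.16 × 3% = €11,418.84. Over-quota duty = €220,929.28 × 27.5% = €60,755.55.
Line duty = €11,418.84 + €60,755.55 = €72,174.39.

€72,174.39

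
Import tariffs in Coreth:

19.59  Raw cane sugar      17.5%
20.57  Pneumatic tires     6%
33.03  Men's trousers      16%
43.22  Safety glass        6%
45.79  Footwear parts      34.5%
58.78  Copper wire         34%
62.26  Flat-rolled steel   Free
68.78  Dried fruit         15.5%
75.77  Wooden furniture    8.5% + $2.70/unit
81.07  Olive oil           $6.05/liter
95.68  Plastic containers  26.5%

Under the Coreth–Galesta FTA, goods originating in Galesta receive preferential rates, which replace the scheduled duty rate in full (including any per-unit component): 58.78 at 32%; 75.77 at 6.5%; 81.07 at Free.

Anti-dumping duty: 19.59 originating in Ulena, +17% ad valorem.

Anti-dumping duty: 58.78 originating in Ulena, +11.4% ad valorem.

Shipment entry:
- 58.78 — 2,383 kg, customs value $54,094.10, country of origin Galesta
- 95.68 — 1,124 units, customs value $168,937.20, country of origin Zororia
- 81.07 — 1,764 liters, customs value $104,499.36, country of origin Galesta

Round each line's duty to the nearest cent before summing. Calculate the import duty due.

Line 1 (58.78, Galesta, 2,383 kg, $54,094.10):
Base rate for 58.78 is 34%.
Origin Galesta qualifies under the Coreth–Galesta agreement and 58.78 is covered: preferential rate 32% applies instead.
The additional-duty order on 58.78 targets Ulena, not Galesta; it does not apply.
Duty = $54,094.10 × 32% = $17,310.11.
Line 2 (95.68, Zororia, 1,124 units, $168,937.20):
Base rate for 95.68 is 26.5%.
Duty = $168,937.20 × 26.5% = $44,768.36.
Line 3 (81.07, Galesta, 1,764 liters, $104,499.36):
Base rate for 81.07 is $6.05/liter.
Origin Galesta qualifies under the Coreth–Galesta agreement and 81.07 is covered: preferential rate Free applies instead.
Duty = $104,499.36 × 0% = $0.00.
Total = $17,310.11 + $44,768.36 + $0.00 = $62,078.47.

$62,078.47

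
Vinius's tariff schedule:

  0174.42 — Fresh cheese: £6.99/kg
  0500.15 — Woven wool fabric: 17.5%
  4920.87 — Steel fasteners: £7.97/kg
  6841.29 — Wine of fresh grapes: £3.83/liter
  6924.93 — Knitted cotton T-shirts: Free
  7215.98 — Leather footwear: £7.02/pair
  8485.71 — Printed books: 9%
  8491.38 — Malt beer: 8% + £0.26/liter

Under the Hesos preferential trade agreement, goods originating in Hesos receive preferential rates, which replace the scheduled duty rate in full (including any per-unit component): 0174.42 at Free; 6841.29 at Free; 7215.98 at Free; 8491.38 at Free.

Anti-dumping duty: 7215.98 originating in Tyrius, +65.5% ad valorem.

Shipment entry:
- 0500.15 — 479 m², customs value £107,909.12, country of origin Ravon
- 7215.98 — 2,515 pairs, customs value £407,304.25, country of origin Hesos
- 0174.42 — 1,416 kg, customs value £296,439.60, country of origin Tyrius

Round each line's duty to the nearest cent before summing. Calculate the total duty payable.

Line 1 (0500.15, Ravon, 479 m², £107,909.12):
Base rate for 0500.15 is 17.5%.
Duty = £107,909.12 × 17.5% = £18,884.10.
Line 2 (7215.98, Hesos, 2,515 pairs, £407,304.25):
Base rate for 7215.98 is £7.02/pair.
Origin Hesos qualifies under the Vinius–Hesos agreement and 7215.98 is covered: preferential rate Free applies instead.
The additional-duty order on 7215.98 targets Tyrius, not Hesos; it does not apply.
Duty = £407,304.25 × 0% = £0.00.
Line 3 (0174.42, Tyrius, 1,416 kg, £296,439.60):
Base rate for 0174.42 is £6.99/kg.
0174.42 has an FTA preferential rate, but origin Tyrius is not Hesos; base rate stands.
Duty = 1,416 × £6.99 = £9,897.84.
Total = £18,884.10 + £0.00 + £9,897.84 = £28,781.94.

£28,781.94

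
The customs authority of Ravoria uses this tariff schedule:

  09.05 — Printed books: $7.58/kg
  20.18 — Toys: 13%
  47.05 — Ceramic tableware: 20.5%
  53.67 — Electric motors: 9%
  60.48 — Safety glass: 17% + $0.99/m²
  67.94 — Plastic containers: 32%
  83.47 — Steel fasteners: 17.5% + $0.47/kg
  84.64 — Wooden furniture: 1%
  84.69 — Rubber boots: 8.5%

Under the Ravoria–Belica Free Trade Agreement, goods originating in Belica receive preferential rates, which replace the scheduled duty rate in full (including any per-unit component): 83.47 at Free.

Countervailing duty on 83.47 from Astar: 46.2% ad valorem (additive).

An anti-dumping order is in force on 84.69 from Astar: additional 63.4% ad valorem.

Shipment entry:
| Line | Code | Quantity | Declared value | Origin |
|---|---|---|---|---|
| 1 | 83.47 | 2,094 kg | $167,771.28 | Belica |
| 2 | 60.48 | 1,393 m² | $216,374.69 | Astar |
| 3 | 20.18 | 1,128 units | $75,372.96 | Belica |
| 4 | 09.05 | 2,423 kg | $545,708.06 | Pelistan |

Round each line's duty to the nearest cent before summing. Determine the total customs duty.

Line 1 (83.47, Belica, 2,094 kg, $167,771.28):
Base rate for 83.47 is 17.5% + $0.47/kg.
Origin Belica qualifies under the Ravoria–Belica agreement and 83.47 is covered: preferential rate Free applies instead.
The additional-duty order on 83.47 targets Astar, not Belica; it does not apply.
Duty = $167,771.28 × 0% = $0.00.
Line 2 (60.48, Astar, 1,393 m², $216,374.69):
Base rate for 60.48 is 17% + $0.99/m².
Duty = $216,374.69 × 17% + 1,393 × $0.99 = $38,162.77.
Line 3 (20.18, Belica, 1,128 units, $75,372.96):
Base rate for 20.18 is 13%.
Origin Belica is the FTA partner but 20.18 is not on the preference list; base rate stands.
Duty = $75,372.96 × 13% = $9,798.48.
Line 4 (09.05, Pelistan, 2,423 kg, $545,708.06):
Base rate for 09.05 is $7.58/kg.
Duty = 2,423 × $7.58 = $18,366.34.
Total = $0.00 + $38,162.77 + $9,798.48 + $18,366.34 = $66,327.59.

$66,327.59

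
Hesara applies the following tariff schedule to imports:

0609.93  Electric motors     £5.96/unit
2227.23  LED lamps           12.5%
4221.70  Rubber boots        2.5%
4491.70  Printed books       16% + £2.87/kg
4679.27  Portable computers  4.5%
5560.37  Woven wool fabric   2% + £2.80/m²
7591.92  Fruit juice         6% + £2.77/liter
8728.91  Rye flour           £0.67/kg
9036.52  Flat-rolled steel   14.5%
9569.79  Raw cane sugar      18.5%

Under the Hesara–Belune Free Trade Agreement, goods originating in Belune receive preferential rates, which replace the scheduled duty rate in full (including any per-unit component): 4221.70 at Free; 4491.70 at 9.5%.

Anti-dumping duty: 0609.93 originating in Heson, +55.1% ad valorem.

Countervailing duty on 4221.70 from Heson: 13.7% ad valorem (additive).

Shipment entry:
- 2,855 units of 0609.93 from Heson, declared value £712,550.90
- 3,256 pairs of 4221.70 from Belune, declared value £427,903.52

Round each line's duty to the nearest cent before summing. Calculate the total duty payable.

Line 1 (0609.93, Heson, 2,855 units, £712,550.90):
Base rate for 0609.93 is £5.96/unit.
Additional duty on 0609.93 from Heson: +55.1% ad valorem. Applied ad valorem rate = 55.1%.
Duty = £712,550.90 × 55.1% + 2,855 × £5.96 = £409,631.35.
Line 2 (4221.70, Belune, 3,256 pairs, £427,903.52):
Base rate for 4221.70 is 2.5%.
Origin Belune qualifies under the Hesara–Belune agreement and 4221.70 is covered: preferential rate Free applies instead.
The additional-duty order on 4221.70 targets Heson, not Belune; it does not apply.
Duty = £427,903.52 × 0% = £0.00.
Total = £409,631.35 + £0.00 = £409,631.35.

£409,631.35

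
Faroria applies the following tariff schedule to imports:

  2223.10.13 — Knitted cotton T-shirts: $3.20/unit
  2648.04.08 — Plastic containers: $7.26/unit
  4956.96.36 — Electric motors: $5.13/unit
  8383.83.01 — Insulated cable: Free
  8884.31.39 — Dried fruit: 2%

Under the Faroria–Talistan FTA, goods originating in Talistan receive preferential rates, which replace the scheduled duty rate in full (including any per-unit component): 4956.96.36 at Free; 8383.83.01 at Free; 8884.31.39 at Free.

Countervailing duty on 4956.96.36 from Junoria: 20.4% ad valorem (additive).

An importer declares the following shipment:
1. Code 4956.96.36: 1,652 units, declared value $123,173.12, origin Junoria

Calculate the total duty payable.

$33,602.08

Line 1 (4956.96.36, Junoria, 1,652 units, $123,173.12):
Base rate for 4956.96.36 is $5.13/unit.
4956.96.36 has an FTA preferential rate, but origin Junoria is not Talistan; base rate stands.
Additional duty on 4956.96.36 from Junoria: +20.4% ad valorem. Applied ad valorem rate = 20.4%.
Duty = $123,173.12 × 20.4% + 1,652 × $5.13 = $33,602.08.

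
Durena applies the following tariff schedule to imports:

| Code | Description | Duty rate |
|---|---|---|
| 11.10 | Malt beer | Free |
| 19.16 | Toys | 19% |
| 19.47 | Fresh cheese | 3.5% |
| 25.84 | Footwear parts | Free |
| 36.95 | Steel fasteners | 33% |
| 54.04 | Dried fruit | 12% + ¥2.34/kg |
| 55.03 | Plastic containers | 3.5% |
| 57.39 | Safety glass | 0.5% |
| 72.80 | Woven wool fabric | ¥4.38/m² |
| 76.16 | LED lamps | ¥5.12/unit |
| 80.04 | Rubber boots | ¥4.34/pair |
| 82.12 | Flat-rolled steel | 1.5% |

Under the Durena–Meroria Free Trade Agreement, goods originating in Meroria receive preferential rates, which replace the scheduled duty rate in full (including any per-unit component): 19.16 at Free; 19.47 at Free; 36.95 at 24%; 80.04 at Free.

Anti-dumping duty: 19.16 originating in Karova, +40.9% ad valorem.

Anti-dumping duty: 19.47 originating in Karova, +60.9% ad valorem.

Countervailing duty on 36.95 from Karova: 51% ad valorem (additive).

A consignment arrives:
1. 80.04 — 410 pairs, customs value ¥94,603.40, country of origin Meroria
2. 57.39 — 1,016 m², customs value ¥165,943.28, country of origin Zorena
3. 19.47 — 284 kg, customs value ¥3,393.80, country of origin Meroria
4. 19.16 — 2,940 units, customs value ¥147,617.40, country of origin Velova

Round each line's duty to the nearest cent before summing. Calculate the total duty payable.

¥28,877.03

Line 1 (80.04, Meroria, 410 pairs, ¥94,603.40):
Base rate for 80.04 is ¥4.34/pair.
Origin Meroria qualifies under the Durena–Meroria agreement and 80.04 is covered: preferential rate Free applies instead.
Duty = ¥94,603.40 × 0% = ¥0.00.
Line 2 (57.39, Zorena, 1,016 m², ¥165,943.28):
Base rate for 57.39 is 0.5%.
Duty = ¥165,943.28 × 0.5% = ¥829.72.
Line 3 (19.47, Meroria, 284 kg, ¥3,393.80):
Base rate for 19.47 is 3.5%.
Origin Meroria qualifies under the Durena–Meroria agreement and 19.47 is covered: preferential rate Free applies instead.
The additional-duty order on 19.47 targets Karova, not Meroria; it does not apply.
Duty = ¥3,393.80 × 0% = ¥0.00.
Line 4 (19.16, Velova, 2,940 units, ¥147,617.40):
Base rate for 19.16 is 19%.
19.16 has an FTA preferential rate, but origin Velova is not Meroria; base rate stands.
The additional-duty order on 19.16 targets Karova, not Velova; it does not apply.
Duty = ¥147,617.40 × 19% = ¥28,047.31.
Total = ¥0.00 + ¥829.72 + ¥0.00 + ¥28,047.31 = ¥28,877.03.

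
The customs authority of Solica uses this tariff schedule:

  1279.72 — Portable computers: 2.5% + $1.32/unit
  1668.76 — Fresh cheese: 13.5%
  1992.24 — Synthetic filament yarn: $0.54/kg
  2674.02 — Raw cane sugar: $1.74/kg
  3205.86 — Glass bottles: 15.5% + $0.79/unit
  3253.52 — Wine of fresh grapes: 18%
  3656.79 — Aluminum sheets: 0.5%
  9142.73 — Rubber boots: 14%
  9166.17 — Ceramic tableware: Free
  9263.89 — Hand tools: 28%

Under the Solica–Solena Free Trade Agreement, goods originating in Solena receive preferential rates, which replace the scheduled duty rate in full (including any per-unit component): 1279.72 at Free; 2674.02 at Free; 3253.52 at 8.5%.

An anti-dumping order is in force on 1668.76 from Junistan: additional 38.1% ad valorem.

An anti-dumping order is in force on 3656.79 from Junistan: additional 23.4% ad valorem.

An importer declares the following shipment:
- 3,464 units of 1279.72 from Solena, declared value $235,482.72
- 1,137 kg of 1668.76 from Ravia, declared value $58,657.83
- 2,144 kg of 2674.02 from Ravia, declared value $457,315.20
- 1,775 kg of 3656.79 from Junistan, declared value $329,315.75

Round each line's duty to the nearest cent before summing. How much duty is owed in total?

$90,355.83

Line 1 (1279.72, Solena, 3,464 units, $235,482.72):
Base rate for 1279.72 is 2.5% + $1.32/unit.
Origin Solena qualifies under the Solica–Solena agreement and 1279.72 is covered: preferential rate Free applies instead.
Duty = $235,482.72 × 0% = $0.00.
Line 2 (1668.76, Ravia, 1,137 kg, $58,657.83):
Base rate for 1668.76 is 13.5%.
The additional-duty order on 1668.76 targets Junistan, not Ravia; it does not apply.
Duty = $58,657.83 × 13.5% = $7,918.81.
Line 3 (2674.02, Ravia, 2,144 kg, $457,315.20):
Base rate for 2674.02 is $1.74/kg.
2674.02 has an FTA preferential rate, but origin Ravia is not Solena; base rate stands.
Duty = 2,144 × $1.74 = $3,730.56.
Line 4 (3656.79, Junistan, 1,775 kg, $329,315.75):
Base rate for 3656.79 is 0.5%.
Additional duty on 3656.79 from Junistan: +23.4%. Applied ad valorem rate: 0.5% + 23.4% = 23.9%.
Duty = $329,315.75 × 23.9% = $78,706.46.
Total = $0.00 + $7,918.81 + $3,730.56 + $78,706.46 = $90,355.83.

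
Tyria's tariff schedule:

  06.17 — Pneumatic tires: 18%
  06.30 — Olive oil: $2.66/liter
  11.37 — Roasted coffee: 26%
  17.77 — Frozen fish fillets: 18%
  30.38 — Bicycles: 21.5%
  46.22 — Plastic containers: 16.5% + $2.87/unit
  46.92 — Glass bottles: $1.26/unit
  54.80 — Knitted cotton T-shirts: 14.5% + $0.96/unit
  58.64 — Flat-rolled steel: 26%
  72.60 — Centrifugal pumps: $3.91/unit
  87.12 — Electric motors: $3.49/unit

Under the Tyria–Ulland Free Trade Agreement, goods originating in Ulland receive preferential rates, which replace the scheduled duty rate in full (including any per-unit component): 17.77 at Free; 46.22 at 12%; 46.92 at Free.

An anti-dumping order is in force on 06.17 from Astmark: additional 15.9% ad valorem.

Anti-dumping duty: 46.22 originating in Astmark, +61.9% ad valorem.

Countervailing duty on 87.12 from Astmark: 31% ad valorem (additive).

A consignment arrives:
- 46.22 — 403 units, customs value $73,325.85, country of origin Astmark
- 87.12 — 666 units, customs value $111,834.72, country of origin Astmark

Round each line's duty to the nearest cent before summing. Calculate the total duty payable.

Line 1 (46.22, Astmark, 403 units, $73,325.85):
Base rate for 46.22 is 16.5% + $2.87/unit.
46.22 has an FTA preferential rate, but origin Astmark is not Ulland; base rate stands.
Additional duty on 46.22 from Astmark: +61.9%. Applied ad valorem rate: 16.5% + 61.9% = 78.4%.
Duty = $73,325.85 × 78.4% + 403 × $2.87 = $58,644.08.
Line 2 (87.12, Astmark, 666 units, $111,834.72):
Base rate for 87.12 is $3.49/unit.
Additional duty on 87.12 from Astmark: +31% ad valorem. Applied ad valorem rate = 31%.
Duty = $111,834.72 × 31% + 666 × $3.49 = $36,993.10.
Total = $58,644.08 + $36,993.10 = $95,637.18.

$95,637.18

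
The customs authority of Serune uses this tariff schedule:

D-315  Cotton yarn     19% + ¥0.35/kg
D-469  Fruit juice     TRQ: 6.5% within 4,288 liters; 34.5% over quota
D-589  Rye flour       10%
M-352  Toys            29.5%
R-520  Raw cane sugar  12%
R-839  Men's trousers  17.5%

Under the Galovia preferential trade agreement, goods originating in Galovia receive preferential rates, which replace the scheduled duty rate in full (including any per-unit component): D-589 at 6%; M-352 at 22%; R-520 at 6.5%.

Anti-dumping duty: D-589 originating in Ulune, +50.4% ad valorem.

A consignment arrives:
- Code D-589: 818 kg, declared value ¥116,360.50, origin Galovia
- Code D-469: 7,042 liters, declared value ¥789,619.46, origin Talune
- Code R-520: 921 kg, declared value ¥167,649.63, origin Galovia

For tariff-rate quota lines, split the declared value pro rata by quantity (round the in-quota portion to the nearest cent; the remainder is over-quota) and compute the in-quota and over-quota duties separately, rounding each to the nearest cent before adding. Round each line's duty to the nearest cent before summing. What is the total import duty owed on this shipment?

¥155,669.81

Line 1 (D-589, Galovia, 818 kg, ¥116,360.50):
Base rate for D-589 is 10%.
Origin Galovia qualifies under the Serune–Galovia agreement and D-589 is covered: preferential rate 6% applies instead.
The additional-duty order on D-589 targets Ulune, not Galovia; it does not apply.
Duty = ¥116,360.50 × 6% = ¥6,981.63.
Line 2 (D-469, Talune, 7,042 liters, ¥789,619.46):
Code D-469 is under a tariff-rate quota (threshold 4,288 liters). In-quota: 4,288 liters at 6.5%; over-quota: 2,754 liters at 34.5%.
Pro-rata value split: in-quota = ¥789,619.46 × 4,288/7,042 = ¥480,813.44; over-quota = ¥789,619.46 − ¥480,813.44 = ¥308,806.02.
In-quota duty = ¥480,813.44 × 6.5% = ¥31,252.87. Over-quota duty = ¥308,806.02 × 34.5% = ¥106,538.08.
Line duty = ¥31,252.87 + ¥106,538.08 = ¥137,790.95.
Line 3 (R-520, Galovia, 921 kg, ¥167,649.63):
Base rate for R-520 is 12%.
Origin Galovia qualifies under the Serune–Galovia agreement and R-520 is covered: preferential rate 6.5% applies instead.
Duty = ¥167,649.63 × 6.5% = ¥10,897.23.
Total = ¥6,981.63 + ¥137,790.95 + ¥10,897.23 = ¥155,669.81.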